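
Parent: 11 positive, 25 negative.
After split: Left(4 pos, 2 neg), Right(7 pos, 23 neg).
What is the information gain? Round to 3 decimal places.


H(parent) = 0.8880. H(left) = 0.9183, H(right) = 0.7838. Weighted = (6/36)*0.9183 + (30/36)*0.7838 = 0.8062. IG = 0.8880 - 0.8062 = 0.0818, which rounds to 0.082.

0.082


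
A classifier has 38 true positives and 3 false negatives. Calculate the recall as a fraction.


Recall = TP / (TP + FN) = 38 / 41 = 38/41.

38/41


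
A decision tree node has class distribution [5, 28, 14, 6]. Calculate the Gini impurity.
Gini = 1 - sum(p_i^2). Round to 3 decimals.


Total = 53. Proportions: 5/53, 28/53, 14/53, 6/53. sum(p_i^2) = 0.3706. Gini = 1 - 0.3706 = 0.6294, which rounds to 0.629.

0.629


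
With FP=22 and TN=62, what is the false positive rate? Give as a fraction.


FPR = FP / (FP + TN) = 22 / 84 = 11/42.

11/42


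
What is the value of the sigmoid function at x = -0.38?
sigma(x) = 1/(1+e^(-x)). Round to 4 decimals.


sigma(-0.38) = 1/(1+e^(0.38)) = 1/(1+1.462285) = 1/2.462285 = 0.4061.

0.4061


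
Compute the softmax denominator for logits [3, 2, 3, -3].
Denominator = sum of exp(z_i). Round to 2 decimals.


Denom = e^3=20.0855 + e^2=7.3891 + e^3=20.0855 + e^-3=0.0498. Sum = 47.6099, which rounds to 47.61.

47.61


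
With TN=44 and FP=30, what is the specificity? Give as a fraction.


Specificity = TN / (TN + FP) = 44 / 74 = 22/37.

22/37


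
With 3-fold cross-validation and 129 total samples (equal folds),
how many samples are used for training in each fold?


Each validation fold has 129/3 = 43 samples. Training set = 129 - 43 = 86.

86


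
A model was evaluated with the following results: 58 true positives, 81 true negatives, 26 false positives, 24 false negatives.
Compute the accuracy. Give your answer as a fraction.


Accuracy = (TP + TN) / (TP + TN + FP + FN) = (58 + 81) / 189 = 139/189.

139/189


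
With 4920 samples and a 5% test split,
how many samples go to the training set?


Test set = 4920 * 5% = 246. Training set = 4920 - 246 = 4674.

4674


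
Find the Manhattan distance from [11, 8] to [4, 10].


d = sum of absolute differences: |11-4|=7 + |8-10|=2 = 9.

9


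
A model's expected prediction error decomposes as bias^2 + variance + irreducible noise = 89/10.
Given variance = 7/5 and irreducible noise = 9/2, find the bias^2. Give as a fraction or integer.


Total error = bias^2 + variance + irreducible noise. So bias^2 = 89/10 - 7/5 - 9/2 = 3.

3


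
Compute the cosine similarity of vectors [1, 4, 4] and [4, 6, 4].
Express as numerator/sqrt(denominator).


dot = 44. |a|^2 = 33, |b|^2 = 68. cos = 44/sqrt(2244).

44/sqrt(2244)


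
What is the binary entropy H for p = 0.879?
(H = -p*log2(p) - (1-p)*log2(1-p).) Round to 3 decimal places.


H = -0.879*log2(0.879) - 0.121*log2(0.121) = 0.532.

0.532


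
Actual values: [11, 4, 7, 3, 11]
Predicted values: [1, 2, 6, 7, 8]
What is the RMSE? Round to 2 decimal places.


MSE = 26.0000. RMSE = sqrt(26.0000) = 5.10.

5.10


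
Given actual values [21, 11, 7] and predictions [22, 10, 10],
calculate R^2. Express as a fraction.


Mean(y) = 13. SS_res = 11. SS_tot = 104. R^2 = 1 - 11/(104) = 93/104.

93/104


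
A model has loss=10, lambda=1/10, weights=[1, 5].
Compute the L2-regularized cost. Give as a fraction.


L2 sq norm = sum(w^2) = 26. J = 10 + 1/10 * 26 = 63/5.

63/5


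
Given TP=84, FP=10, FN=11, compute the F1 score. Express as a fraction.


Precision = 84/94 = 42/47. Recall = 84/95 = 84/95. F1 = 2*P*R/(P+R) = 8/9.

8/9


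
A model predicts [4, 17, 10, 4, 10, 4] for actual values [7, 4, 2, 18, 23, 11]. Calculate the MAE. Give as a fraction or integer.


MAE = (1/6) * (|7-4|=3 + |4-17|=13 + |2-10|=8 + |18-4|=14 + |23-10|=13 + |11-4|=7). Sum = 58. MAE = 29/3.

29/3


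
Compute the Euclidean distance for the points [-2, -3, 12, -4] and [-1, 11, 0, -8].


d = sqrt(sum of squared differences). (-2--1)^2=1, (-3-11)^2=196, (12-0)^2=144, (-4--8)^2=16. Sum = 357.

sqrt(357)


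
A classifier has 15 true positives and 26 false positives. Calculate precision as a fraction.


Precision = TP / (TP + FP) = 15 / 41 = 15/41.

15/41


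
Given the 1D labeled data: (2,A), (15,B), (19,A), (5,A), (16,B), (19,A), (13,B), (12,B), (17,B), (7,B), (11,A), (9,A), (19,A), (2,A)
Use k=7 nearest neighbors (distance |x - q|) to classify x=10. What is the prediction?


Distances: |2-10|=8, |15-10|=5, |19-10|=9, |5-10|=5, |16-10|=6, |19-10|=9, |13-10|=3, |12-10|=2, |17-10|=7, |7-10|=3, |11-10|=1, |9-10|=1, |19-10|=9, |2-10|=8. 7 nearest: (11,A), (9,A), (12,B), (13,B), (7,B), (5,A), (15,B). Counts: {'A': 3, 'B': 4}. Majority class: B.

B


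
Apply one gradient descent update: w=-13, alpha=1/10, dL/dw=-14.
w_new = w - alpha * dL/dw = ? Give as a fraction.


w_new = -13 - 1/10 * -14 = -13 - -7/5 = -58/5.

-58/5


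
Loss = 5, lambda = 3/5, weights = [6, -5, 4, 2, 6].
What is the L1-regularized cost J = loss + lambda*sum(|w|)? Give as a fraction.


L1 norm = sum(|w|) = 23. J = 5 + 3/5 * 23 = 94/5.

94/5


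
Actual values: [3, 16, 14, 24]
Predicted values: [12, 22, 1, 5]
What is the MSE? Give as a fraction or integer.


MSE = (1/4) * ((3-12)^2=81 + (16-22)^2=36 + (14-1)^2=169 + (24-5)^2=361). Sum = 647. MSE = 647/4.

647/4


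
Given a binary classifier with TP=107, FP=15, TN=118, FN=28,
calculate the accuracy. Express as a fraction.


Accuracy = (TP + TN) / (TP + TN + FP + FN) = (107 + 118) / 268 = 225/268.

225/268


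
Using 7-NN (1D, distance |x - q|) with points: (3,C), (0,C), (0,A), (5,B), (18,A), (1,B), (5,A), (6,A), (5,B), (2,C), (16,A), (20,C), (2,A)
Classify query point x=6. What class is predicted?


Distances: |3-6|=3, |0-6|=6, |0-6|=6, |5-6|=1, |18-6|=12, |1-6|=5, |5-6|=1, |6-6|=0, |5-6|=1, |2-6|=4, |16-6|=10, |20-6|=14, |2-6|=4. 7 nearest: (6,A), (5,A), (5,B), (5,B), (3,C), (2,A), (2,C). Counts: {'A': 3, 'B': 2, 'C': 2}. Majority class: A.

A


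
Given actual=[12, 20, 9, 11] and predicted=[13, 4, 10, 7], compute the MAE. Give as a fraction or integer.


MAE = (1/4) * (|12-13|=1 + |20-4|=16 + |9-10|=1 + |11-7|=4). Sum = 22. MAE = 11/2.

11/2


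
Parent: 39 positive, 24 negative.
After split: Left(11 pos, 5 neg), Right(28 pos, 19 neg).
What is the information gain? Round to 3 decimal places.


H(parent) = 0.9587. H(left) = 0.8960, H(right) = 0.9734. Weighted = (16/63)*0.8960 + (47/63)*0.9734 = 0.9537. IG = 0.9587 - 0.9537 = 0.0050, which rounds to 0.005.

0.005


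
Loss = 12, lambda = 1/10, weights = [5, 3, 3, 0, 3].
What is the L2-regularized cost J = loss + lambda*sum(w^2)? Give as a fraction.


L2 sq norm = sum(w^2) = 52. J = 12 + 1/10 * 52 = 86/5.

86/5


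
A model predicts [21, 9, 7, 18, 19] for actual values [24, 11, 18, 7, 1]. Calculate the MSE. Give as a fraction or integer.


MSE = (1/5) * ((24-21)^2=9 + (11-9)^2=4 + (18-7)^2=121 + (7-18)^2=121 + (1-19)^2=324). Sum = 579. MSE = 579/5.

579/5


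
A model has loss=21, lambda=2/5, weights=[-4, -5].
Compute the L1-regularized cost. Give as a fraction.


L1 norm = sum(|w|) = 9. J = 21 + 2/5 * 9 = 123/5.

123/5


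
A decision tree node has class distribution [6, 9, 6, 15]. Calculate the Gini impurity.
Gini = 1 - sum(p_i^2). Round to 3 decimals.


Total = 36. Proportions: 6/36, 9/36, 6/36, 15/36. sum(p_i^2) = 0.2917. Gini = 1 - 0.2917 = 0.7083, which rounds to 0.708.

0.708


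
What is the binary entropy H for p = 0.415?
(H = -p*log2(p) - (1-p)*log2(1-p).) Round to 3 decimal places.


H = -0.415*log2(0.415) - 0.585*log2(0.585) = 0.979.

0.979


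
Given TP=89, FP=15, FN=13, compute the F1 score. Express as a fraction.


Precision = 89/104 = 89/104. Recall = 89/102 = 89/102. F1 = 2*P*R/(P+R) = 89/103.

89/103


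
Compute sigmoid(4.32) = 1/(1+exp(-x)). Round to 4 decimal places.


sigma(4.32) = 1/(1+e^(-4.32)) = 1/(1+0.013300) = 1/1.013300 = 0.9869.

0.9869


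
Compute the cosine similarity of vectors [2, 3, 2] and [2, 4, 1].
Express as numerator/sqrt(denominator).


dot = 18. |a|^2 = 17, |b|^2 = 21. cos = 18/sqrt(357).

18/sqrt(357)


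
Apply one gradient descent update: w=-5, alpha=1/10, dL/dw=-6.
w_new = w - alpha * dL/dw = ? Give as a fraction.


w_new = -5 - 1/10 * -6 = -5 - -3/5 = -22/5.

-22/5


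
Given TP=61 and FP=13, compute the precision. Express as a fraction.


Precision = TP / (TP + FP) = 61 / 74 = 61/74.

61/74


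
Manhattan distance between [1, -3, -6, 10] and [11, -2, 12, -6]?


d = sum of absolute differences: |1-11|=10 + |-3--2|=1 + |-6-12|=18 + |10--6|=16 = 45.

45


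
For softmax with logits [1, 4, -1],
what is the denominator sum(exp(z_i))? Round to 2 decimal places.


Denom = e^1=2.7183 + e^4=54.5982 + e^-1=0.3679. Sum = 57.6844, which rounds to 57.68.

57.68


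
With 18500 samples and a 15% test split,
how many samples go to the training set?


Test set = 18500 * 15% = 2775. Training set = 18500 - 2775 = 15725.

15725


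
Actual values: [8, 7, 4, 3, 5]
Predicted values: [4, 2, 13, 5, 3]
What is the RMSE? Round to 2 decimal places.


MSE = 26.0000. RMSE = sqrt(26.0000) = 5.10.

5.10


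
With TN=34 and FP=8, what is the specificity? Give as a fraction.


Specificity = TN / (TN + FP) = 34 / 42 = 17/21.

17/21


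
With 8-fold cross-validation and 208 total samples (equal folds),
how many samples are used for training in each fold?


Each validation fold has 208/8 = 26 samples. Training set = 208 - 26 = 182.

182


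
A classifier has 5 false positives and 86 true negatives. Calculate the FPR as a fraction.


FPR = FP / (FP + TN) = 5 / 91 = 5/91.

5/91


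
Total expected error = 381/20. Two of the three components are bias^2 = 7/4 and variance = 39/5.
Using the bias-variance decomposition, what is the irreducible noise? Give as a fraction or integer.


Total error = bias^2 + variance + irreducible noise. So irreducible noise = 381/20 - 7/4 - 39/5 = 19/2.

19/2


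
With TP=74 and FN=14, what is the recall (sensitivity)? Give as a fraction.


Recall = TP / (TP + FN) = 74 / 88 = 37/44.

37/44


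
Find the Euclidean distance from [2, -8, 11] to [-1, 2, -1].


d = sqrt(sum of squared differences). (2--1)^2=9, (-8-2)^2=100, (11--1)^2=144. Sum = 253.

sqrt(253)


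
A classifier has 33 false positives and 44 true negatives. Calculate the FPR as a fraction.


FPR = FP / (FP + TN) = 33 / 77 = 3/7.

3/7


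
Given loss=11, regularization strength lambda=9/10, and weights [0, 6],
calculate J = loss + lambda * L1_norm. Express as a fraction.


L1 norm = sum(|w|) = 6. J = 11 + 9/10 * 6 = 82/5.

82/5


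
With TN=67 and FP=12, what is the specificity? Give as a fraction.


Specificity = TN / (TN + FP) = 67 / 79 = 67/79.

67/79


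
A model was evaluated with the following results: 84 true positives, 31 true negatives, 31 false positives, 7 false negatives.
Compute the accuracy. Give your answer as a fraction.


Accuracy = (TP + TN) / (TP + TN + FP + FN) = (84 + 31) / 153 = 115/153.

115/153


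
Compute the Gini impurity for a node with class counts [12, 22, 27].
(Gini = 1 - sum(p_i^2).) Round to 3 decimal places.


Total = 61. Proportions: 12/61, 22/61, 27/61. sum(p_i^2) = 0.3647. Gini = 1 - 0.3647 = 0.6353, which rounds to 0.635.

0.635


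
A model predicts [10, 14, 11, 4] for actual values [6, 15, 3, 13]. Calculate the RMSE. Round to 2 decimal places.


MSE = 40.5000. RMSE = sqrt(40.5000) = 6.36.

6.36


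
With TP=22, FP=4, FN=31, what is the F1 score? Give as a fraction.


Precision = 22/26 = 11/13. Recall = 22/53 = 22/53. F1 = 2*P*R/(P+R) = 44/79.

44/79


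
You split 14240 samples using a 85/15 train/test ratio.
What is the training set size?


Test set = 14240 * 15% = 2136. Training set = 14240 - 2136 = 12104.

12104


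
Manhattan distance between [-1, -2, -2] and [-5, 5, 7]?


d = sum of absolute differences: |-1--5|=4 + |-2-5|=7 + |-2-7|=9 = 20.

20


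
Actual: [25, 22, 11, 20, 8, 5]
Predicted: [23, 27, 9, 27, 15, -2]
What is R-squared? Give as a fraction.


Mean(y) = 91/6. SS_res = 180. SS_tot = 2033/6. R^2 = 1 - 180/(2033/6) = 953/2033.

953/2033


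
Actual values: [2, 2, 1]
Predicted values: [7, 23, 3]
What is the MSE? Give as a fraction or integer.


MSE = (1/3) * ((2-7)^2=25 + (2-23)^2=441 + (1-3)^2=4). Sum = 470. MSE = 470/3.

470/3


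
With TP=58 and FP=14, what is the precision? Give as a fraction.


Precision = TP / (TP + FP) = 58 / 72 = 29/36.

29/36


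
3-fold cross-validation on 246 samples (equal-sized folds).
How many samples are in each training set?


Each validation fold has 246/3 = 82 samples. Training set = 246 - 82 = 164.

164


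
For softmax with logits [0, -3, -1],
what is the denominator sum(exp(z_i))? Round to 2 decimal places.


Denom = e^0=1.0000 + e^-3=0.0498 + e^-1=0.3679. Sum = 1.4177, which rounds to 1.42.

1.42


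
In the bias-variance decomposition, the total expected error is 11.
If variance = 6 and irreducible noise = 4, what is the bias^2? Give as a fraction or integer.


Total error = bias^2 + variance + irreducible noise. So bias^2 = 11 - 6 - 4 = 1.

1


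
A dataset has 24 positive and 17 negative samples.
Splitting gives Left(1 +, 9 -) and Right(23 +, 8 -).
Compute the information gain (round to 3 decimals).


H(parent) = 0.9789. H(left) = 0.4690, H(right) = 0.8238. Weighted = (10/41)*0.4690 + (31/41)*0.8238 = 0.7373. IG = 0.9789 - 0.7373 = 0.2416, which rounds to 0.242.

0.242


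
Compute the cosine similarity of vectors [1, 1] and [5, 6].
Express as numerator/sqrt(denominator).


dot = 11. |a|^2 = 2, |b|^2 = 61. cos = 11/sqrt(122).

11/sqrt(122)


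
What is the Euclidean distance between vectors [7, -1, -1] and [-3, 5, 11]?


d = sqrt(sum of squared differences). (7--3)^2=100, (-1-5)^2=36, (-1-11)^2=144. Sum = 280.

sqrt(280)


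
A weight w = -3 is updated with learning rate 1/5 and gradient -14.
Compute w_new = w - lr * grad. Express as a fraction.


w_new = -3 - 1/5 * -14 = -3 - -14/5 = -1/5.

-1/5


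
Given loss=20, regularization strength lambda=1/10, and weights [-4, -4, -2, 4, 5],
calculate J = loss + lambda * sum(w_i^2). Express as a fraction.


L2 sq norm = sum(w^2) = 77. J = 20 + 1/10 * 77 = 277/10.

277/10


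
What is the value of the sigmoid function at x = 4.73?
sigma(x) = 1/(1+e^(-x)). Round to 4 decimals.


sigma(4.73) = 1/(1+e^(-4.73)) = 1/(1+0.008826) = 1/1.008826 = 0.9913.

0.9913


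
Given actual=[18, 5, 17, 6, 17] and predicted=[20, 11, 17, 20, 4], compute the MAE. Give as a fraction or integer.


MAE = (1/5) * (|18-20|=2 + |5-11|=6 + |17-17|=0 + |6-20|=14 + |17-4|=13). Sum = 35. MAE = 7.

7


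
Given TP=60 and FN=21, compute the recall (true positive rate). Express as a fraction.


Recall = TP / (TP + FN) = 60 / 81 = 20/27.

20/27


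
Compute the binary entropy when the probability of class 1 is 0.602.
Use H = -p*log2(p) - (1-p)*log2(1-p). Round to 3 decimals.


H = -0.602*log2(0.602) - 0.398*log2(0.398) = 0.970.

0.970


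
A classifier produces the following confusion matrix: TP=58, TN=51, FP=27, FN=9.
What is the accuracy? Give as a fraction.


Accuracy = (TP + TN) / (TP + TN + FP + FN) = (58 + 51) / 145 = 109/145.

109/145


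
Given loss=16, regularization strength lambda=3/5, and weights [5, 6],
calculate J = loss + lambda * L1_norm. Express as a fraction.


L1 norm = sum(|w|) = 11. J = 16 + 3/5 * 11 = 113/5.

113/5


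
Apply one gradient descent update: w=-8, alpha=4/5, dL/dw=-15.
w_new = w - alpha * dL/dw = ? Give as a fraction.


w_new = -8 - 4/5 * -15 = -8 - -12 = 4.

4


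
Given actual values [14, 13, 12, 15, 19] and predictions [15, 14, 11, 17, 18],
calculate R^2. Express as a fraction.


Mean(y) = 73/5. SS_res = 8. SS_tot = 146/5. R^2 = 1 - 8/(146/5) = 53/73.

53/73


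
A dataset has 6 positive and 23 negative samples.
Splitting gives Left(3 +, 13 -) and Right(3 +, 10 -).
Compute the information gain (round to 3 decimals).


H(parent) = 0.7355. H(left) = 0.6962, H(right) = 0.7793. Weighted = (16/29)*0.6962 + (13/29)*0.7793 = 0.7335. IG = 0.7355 - 0.7335 = 0.0020, which rounds to 0.002.

0.002


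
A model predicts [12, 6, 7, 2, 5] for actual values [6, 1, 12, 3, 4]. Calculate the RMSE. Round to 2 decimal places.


MSE = 17.6000. RMSE = sqrt(17.6000) = 4.20.

4.20


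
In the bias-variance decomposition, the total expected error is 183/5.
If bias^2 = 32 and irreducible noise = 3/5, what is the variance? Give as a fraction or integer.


Total error = bias^2 + variance + irreducible noise. So variance = 183/5 - 32 - 3/5 = 4.

4


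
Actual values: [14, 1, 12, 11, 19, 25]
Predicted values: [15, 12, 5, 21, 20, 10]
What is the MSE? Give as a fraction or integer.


MSE = (1/6) * ((14-15)^2=1 + (1-12)^2=121 + (12-5)^2=49 + (11-21)^2=100 + (19-20)^2=1 + (25-10)^2=225). Sum = 497. MSE = 497/6.

497/6


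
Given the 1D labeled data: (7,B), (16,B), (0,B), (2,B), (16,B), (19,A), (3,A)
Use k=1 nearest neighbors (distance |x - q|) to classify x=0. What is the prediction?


Distances: |7-0|=7, |16-0|=16, |0-0|=0, |2-0|=2, |16-0|=16, |19-0|=19, |3-0|=3. 1 nearest: (0,B). Counts: {'B': 1}. Majority class: B.

B


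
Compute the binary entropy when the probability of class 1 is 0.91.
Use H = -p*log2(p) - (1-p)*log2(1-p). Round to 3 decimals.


H = -0.91*log2(0.91) - 0.09*log2(0.09) = 0.436.

0.436


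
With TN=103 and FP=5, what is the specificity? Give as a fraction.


Specificity = TN / (TN + FP) = 103 / 108 = 103/108.

103/108


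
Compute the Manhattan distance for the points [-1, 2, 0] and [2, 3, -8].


d = sum of absolute differences: |-1-2|=3 + |2-3|=1 + |0--8|=8 = 12.

12


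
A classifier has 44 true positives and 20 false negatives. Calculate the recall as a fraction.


Recall = TP / (TP + FN) = 44 / 64 = 11/16.

11/16


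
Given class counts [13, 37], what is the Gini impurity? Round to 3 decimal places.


Total = 50. Proportions: 13/50, 37/50. sum(p_i^2) = 0.6152. Gini = 1 - 0.6152 = 0.3848, which rounds to 0.385.

0.385


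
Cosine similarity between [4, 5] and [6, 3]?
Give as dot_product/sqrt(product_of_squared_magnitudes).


dot = 39. |a|^2 = 41, |b|^2 = 45. cos = 39/sqrt(1845).

39/sqrt(1845)


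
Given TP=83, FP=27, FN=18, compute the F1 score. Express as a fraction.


Precision = 83/110 = 83/110. Recall = 83/101 = 83/101. F1 = 2*P*R/(P+R) = 166/211.

166/211


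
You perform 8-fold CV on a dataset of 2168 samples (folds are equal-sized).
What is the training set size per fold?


Each validation fold has 2168/8 = 271 samples. Training set = 2168 - 271 = 1897.

1897


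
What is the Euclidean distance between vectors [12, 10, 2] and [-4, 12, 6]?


d = sqrt(sum of squared differences). (12--4)^2=256, (10-12)^2=4, (2-6)^2=16. Sum = 276.

sqrt(276)


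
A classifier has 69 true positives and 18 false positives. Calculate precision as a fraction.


Precision = TP / (TP + FP) = 69 / 87 = 23/29.

23/29


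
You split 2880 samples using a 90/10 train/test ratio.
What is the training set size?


Test set = 2880 * 10% = 288. Training set = 2880 - 288 = 2592.

2592


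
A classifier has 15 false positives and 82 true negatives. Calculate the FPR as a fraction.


FPR = FP / (FP + TN) = 15 / 97 = 15/97.

15/97


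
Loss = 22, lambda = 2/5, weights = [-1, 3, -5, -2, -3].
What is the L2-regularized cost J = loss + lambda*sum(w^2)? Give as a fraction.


L2 sq norm = sum(w^2) = 48. J = 22 + 2/5 * 48 = 206/5.

206/5


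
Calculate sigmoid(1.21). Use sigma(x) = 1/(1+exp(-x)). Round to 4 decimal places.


sigma(1.21) = 1/(1+e^(-1.21)) = 1/(1+0.298197) = 1/1.298197 = 0.7703.

0.7703


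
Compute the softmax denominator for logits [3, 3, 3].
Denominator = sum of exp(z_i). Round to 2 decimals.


Denom = e^3=20.0855 + e^3=20.0855 + e^3=20.0855. Sum = 60.2565, which rounds to 60.26.

60.26


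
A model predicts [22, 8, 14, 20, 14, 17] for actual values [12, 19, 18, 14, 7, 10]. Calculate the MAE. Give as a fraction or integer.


MAE = (1/6) * (|12-22|=10 + |19-8|=11 + |18-14|=4 + |14-20|=6 + |7-14|=7 + |10-17|=7). Sum = 45. MAE = 15/2.

15/2


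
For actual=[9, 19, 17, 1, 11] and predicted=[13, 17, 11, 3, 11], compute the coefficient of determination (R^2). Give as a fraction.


Mean(y) = 57/5. SS_res = 60. SS_tot = 1016/5. R^2 = 1 - 60/(1016/5) = 179/254.

179/254


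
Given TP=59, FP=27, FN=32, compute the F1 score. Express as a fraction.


Precision = 59/86 = 59/86. Recall = 59/91 = 59/91. F1 = 2*P*R/(P+R) = 2/3.

2/3


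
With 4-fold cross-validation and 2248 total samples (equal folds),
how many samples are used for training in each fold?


Each validation fold has 2248/4 = 562 samples. Training set = 2248 - 562 = 1686.

1686


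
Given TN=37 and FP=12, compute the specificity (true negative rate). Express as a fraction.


Specificity = TN / (TN + FP) = 37 / 49 = 37/49.

37/49


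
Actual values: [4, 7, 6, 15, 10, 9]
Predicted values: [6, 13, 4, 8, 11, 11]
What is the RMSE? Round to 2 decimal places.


MSE = 16.3333. RMSE = sqrt(16.3333) = 4.04.

4.04


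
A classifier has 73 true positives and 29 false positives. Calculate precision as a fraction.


Precision = TP / (TP + FP) = 73 / 102 = 73/102.

73/102


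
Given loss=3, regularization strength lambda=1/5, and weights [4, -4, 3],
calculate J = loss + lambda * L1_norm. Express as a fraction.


L1 norm = sum(|w|) = 11. J = 3 + 1/5 * 11 = 26/5.

26/5


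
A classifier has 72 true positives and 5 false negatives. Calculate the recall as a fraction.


Recall = TP / (TP + FN) = 72 / 77 = 72/77.

72/77


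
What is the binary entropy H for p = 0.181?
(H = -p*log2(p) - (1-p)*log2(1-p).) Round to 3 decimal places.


H = -0.181*log2(0.181) - 0.819*log2(0.819) = 0.682.

0.682


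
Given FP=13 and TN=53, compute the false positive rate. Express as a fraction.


FPR = FP / (FP + TN) = 13 / 66 = 13/66.

13/66


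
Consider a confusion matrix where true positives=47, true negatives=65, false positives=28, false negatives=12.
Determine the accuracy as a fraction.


Accuracy = (TP + TN) / (TP + TN + FP + FN) = (47 + 65) / 152 = 14/19.

14/19


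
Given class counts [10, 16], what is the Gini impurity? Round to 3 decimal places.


Total = 26. Proportions: 10/26, 16/26. sum(p_i^2) = 0.5266. Gini = 1 - 0.5266 = 0.4734, which rounds to 0.473.

0.473


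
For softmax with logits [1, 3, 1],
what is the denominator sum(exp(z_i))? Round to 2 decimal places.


Denom = e^1=2.7183 + e^3=20.0855 + e^1=2.7183. Sum = 25.5221, which rounds to 25.52.

25.52


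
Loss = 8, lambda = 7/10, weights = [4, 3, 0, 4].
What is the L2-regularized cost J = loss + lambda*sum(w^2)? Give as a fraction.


L2 sq norm = sum(w^2) = 41. J = 8 + 7/10 * 41 = 367/10.

367/10


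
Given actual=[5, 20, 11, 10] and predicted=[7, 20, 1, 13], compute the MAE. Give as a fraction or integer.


MAE = (1/4) * (|5-7|=2 + |20-20|=0 + |11-1|=10 + |10-13|=3). Sum = 15. MAE = 15/4.

15/4


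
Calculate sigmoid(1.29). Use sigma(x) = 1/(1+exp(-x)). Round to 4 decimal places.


sigma(1.29) = 1/(1+e^(-1.29)) = 1/(1+0.275271) = 1/1.275271 = 0.7841.

0.7841


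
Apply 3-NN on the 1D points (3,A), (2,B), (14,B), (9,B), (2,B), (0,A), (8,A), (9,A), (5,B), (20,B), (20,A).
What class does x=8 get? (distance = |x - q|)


Distances: |3-8|=5, |2-8|=6, |14-8|=6, |9-8|=1, |2-8|=6, |0-8|=8, |8-8|=0, |9-8|=1, |5-8|=3, |20-8|=12, |20-8|=12. 3 nearest: (8,A), (9,A), (9,B). Counts: {'A': 2, 'B': 1}. Majority class: A.

A


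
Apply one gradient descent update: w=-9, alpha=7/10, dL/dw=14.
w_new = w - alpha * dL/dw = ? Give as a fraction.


w_new = -9 - 7/10 * 14 = -9 - 49/5 = -94/5.

-94/5


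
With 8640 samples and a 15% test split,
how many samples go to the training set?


Test set = 8640 * 15% = 1296. Training set = 8640 - 1296 = 7344.

7344


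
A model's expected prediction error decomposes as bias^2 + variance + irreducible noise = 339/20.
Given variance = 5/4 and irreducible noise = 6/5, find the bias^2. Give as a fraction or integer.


Total error = bias^2 + variance + irreducible noise. So bias^2 = 339/20 - 5/4 - 6/5 = 29/2.

29/2


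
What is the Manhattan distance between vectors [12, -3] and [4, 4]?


d = sum of absolute differences: |12-4|=8 + |-3-4|=7 = 15.

15


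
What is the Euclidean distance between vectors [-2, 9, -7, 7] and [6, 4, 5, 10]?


d = sqrt(sum of squared differences). (-2-6)^2=64, (9-4)^2=25, (-7-5)^2=144, (7-10)^2=9. Sum = 242.

sqrt(242)


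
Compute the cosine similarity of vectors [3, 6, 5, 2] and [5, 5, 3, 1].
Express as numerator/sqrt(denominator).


dot = 62. |a|^2 = 74, |b|^2 = 60. cos = 62/sqrt(4440).

62/sqrt(4440)


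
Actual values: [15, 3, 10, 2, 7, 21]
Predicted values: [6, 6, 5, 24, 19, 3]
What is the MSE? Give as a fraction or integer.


MSE = (1/6) * ((15-6)^2=81 + (3-6)^2=9 + (10-5)^2=25 + (2-24)^2=484 + (7-19)^2=144 + (21-3)^2=324). Sum = 1067. MSE = 1067/6.

1067/6


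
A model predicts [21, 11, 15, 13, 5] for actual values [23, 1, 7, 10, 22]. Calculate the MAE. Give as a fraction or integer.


MAE = (1/5) * (|23-21|=2 + |1-11|=10 + |7-15|=8 + |10-13|=3 + |22-5|=17). Sum = 40. MAE = 8.

8


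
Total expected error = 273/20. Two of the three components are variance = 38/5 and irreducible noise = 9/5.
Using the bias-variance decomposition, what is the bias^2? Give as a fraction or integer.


Total error = bias^2 + variance + irreducible noise. So bias^2 = 273/20 - 38/5 - 9/5 = 17/4.

17/4


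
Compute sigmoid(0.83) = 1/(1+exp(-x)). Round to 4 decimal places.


sigma(0.83) = 1/(1+e^(-0.83)) = 1/(1+0.436049) = 1/1.436049 = 0.6964.

0.6964


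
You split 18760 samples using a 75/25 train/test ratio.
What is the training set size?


Test set = 18760 * 25% = 4690. Training set = 18760 - 4690 = 14070.

14070


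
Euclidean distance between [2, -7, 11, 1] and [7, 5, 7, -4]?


d = sqrt(sum of squared differences). (2-7)^2=25, (-7-5)^2=144, (11-7)^2=16, (1--4)^2=25. Sum = 210.

sqrt(210)


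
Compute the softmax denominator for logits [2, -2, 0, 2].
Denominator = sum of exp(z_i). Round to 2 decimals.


Denom = e^2=7.3891 + e^-2=0.1353 + e^0=1.0000 + e^2=7.3891. Sum = 15.9135, which rounds to 15.91.

15.91


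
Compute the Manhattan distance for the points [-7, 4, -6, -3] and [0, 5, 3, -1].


d = sum of absolute differences: |-7-0|=7 + |4-5|=1 + |-6-3|=9 + |-3--1|=2 = 19.

19


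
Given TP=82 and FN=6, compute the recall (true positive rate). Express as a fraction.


Recall = TP / (TP + FN) = 82 / 88 = 41/44.

41/44


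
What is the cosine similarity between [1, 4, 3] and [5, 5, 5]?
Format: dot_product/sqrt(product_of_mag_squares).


dot = 40. |a|^2 = 26, |b|^2 = 75. cos = 40/sqrt(1950).

40/sqrt(1950)


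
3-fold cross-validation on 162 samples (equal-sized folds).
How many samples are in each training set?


Each validation fold has 162/3 = 54 samples. Training set = 162 - 54 = 108.

108


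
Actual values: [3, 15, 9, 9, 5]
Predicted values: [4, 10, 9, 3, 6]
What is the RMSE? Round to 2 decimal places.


MSE = 12.6000. RMSE = sqrt(12.6000) = 3.55.

3.55


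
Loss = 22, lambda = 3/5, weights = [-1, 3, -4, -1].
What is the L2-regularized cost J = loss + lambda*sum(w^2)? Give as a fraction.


L2 sq norm = sum(w^2) = 27. J = 22 + 3/5 * 27 = 191/5.

191/5


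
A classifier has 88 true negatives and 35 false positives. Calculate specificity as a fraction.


Specificity = TN / (TN + FP) = 88 / 123 = 88/123.

88/123


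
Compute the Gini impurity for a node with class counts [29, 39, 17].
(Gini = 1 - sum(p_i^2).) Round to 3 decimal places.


Total = 85. Proportions: 29/85, 39/85, 17/85. sum(p_i^2) = 0.3669. Gini = 1 - 0.3669 = 0.6331, which rounds to 0.633.

0.633


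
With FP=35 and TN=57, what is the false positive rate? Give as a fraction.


FPR = FP / (FP + TN) = 35 / 92 = 35/92.

35/92


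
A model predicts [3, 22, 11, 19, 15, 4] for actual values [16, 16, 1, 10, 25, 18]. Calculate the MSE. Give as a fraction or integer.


MSE = (1/6) * ((16-3)^2=169 + (16-22)^2=36 + (1-11)^2=100 + (10-19)^2=81 + (25-15)^2=100 + (18-4)^2=196). Sum = 682. MSE = 341/3.

341/3


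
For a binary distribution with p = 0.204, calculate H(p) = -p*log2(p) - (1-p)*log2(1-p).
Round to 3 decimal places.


H = -0.204*log2(0.204) - 0.796*log2(0.796) = 0.730.

0.730


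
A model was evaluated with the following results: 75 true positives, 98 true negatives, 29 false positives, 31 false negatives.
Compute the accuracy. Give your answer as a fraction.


Accuracy = (TP + TN) / (TP + TN + FP + FN) = (75 + 98) / 233 = 173/233.

173/233


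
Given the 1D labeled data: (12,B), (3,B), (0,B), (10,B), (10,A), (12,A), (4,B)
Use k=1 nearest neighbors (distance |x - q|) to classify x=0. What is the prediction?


Distances: |12-0|=12, |3-0|=3, |0-0|=0, |10-0|=10, |10-0|=10, |12-0|=12, |4-0|=4. 1 nearest: (0,B). Counts: {'B': 1}. Majority class: B.

B


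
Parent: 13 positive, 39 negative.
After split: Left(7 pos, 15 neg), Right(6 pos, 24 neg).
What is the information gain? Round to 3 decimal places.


H(parent) = 0.8113. H(left) = 0.9024, H(right) = 0.7219. Weighted = (22/52)*0.9024 + (30/52)*0.7219 = 0.7983. IG = 0.8113 - 0.7983 = 0.0130, which rounds to 0.013.

0.013


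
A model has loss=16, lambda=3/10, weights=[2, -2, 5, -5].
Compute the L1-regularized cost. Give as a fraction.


L1 norm = sum(|w|) = 14. J = 16 + 3/10 * 14 = 101/5.

101/5


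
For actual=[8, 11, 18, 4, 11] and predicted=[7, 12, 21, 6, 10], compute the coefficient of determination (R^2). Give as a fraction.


Mean(y) = 52/5. SS_res = 16. SS_tot = 526/5. R^2 = 1 - 16/(526/5) = 223/263.

223/263


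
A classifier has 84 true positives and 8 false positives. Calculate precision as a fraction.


Precision = TP / (TP + FP) = 84 / 92 = 21/23.

21/23


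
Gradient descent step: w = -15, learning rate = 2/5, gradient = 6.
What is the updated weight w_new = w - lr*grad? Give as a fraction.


w_new = -15 - 2/5 * 6 = -15 - 12/5 = -87/5.

-87/5


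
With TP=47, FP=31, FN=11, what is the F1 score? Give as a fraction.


Precision = 47/78 = 47/78. Recall = 47/58 = 47/58. F1 = 2*P*R/(P+R) = 47/68.

47/68


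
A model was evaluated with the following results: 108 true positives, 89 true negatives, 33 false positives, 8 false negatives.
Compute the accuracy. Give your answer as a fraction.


Accuracy = (TP + TN) / (TP + TN + FP + FN) = (108 + 89) / 238 = 197/238.

197/238


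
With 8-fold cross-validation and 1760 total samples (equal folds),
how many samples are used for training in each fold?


Each validation fold has 1760/8 = 220 samples. Training set = 1760 - 220 = 1540.

1540


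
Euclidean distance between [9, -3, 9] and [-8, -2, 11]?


d = sqrt(sum of squared differences). (9--8)^2=289, (-3--2)^2=1, (9-11)^2=4. Sum = 294.

sqrt(294)


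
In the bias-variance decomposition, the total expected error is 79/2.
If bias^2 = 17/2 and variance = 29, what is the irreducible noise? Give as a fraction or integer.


Total error = bias^2 + variance + irreducible noise. So irreducible noise = 79/2 - 17/2 - 29 = 2.

2


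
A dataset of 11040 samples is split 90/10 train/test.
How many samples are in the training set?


Test set = 11040 * 10% = 1104. Training set = 11040 - 1104 = 9936.

9936


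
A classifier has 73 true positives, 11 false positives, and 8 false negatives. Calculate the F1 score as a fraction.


Precision = 73/84 = 73/84. Recall = 73/81 = 73/81. F1 = 2*P*R/(P+R) = 146/165.

146/165


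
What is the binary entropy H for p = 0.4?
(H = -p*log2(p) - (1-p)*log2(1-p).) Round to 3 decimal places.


H = -0.4*log2(0.4) - 0.6*log2(0.6) = 0.971.

0.971


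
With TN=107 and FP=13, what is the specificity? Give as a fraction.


Specificity = TN / (TN + FP) = 107 / 120 = 107/120.

107/120


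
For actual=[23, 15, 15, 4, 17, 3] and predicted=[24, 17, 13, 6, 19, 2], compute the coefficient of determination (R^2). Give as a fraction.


Mean(y) = 77/6. SS_res = 18. SS_tot = 1829/6. R^2 = 1 - 18/(1829/6) = 1721/1829.

1721/1829


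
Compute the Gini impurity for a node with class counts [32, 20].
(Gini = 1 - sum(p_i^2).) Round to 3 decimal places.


Total = 52. Proportions: 32/52, 20/52. sum(p_i^2) = 0.5266. Gini = 1 - 0.5266 = 0.4734, which rounds to 0.473.

0.473


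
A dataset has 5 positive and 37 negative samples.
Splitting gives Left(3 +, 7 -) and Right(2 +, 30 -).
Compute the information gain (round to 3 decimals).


H(parent) = 0.5266. H(left) = 0.8813, H(right) = 0.3373. Weighted = (10/42)*0.8813 + (32/42)*0.3373 = 0.4668. IG = 0.5266 - 0.4668 = 0.0598, which rounds to 0.060.

0.060


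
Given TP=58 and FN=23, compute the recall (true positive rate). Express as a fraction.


Recall = TP / (TP + FN) = 58 / 81 = 58/81.

58/81


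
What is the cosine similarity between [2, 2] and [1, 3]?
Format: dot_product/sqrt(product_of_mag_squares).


dot = 8. |a|^2 = 8, |b|^2 = 10. cos = 8/sqrt(80).

8/sqrt(80)


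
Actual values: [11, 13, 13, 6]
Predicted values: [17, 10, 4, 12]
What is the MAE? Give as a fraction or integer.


MAE = (1/4) * (|11-17|=6 + |13-10|=3 + |13-4|=9 + |6-12|=6). Sum = 24. MAE = 6.

6


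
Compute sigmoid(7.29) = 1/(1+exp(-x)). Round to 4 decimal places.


sigma(7.29) = 1/(1+e^(-7.29)) = 1/(1+0.000682) = 1/1.000682 = 0.9993.

0.9993


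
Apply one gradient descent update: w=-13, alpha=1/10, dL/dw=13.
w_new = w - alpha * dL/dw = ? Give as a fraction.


w_new = -13 - 1/10 * 13 = -13 - 13/10 = -143/10.

-143/10


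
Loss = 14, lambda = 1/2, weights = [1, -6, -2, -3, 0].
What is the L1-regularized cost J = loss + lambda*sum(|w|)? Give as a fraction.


L1 norm = sum(|w|) = 12. J = 14 + 1/2 * 12 = 20.

20


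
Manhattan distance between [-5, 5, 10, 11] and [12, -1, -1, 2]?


d = sum of absolute differences: |-5-12|=17 + |5--1|=6 + |10--1|=11 + |11-2|=9 = 43.

43


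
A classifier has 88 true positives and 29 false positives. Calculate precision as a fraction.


Precision = TP / (TP + FP) = 88 / 117 = 88/117.

88/117


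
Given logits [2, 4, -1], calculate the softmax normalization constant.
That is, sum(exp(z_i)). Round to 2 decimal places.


Denom = e^2=7.3891 + e^4=54.5982 + e^-1=0.3679. Sum = 62.3552, which rounds to 62.36.

62.36


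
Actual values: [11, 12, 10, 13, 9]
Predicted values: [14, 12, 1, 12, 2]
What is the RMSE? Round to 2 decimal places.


MSE = 28.0000. RMSE = sqrt(28.0000) = 5.29.

5.29


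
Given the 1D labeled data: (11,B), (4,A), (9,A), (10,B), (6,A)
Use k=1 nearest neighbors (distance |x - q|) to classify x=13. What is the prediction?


Distances: |11-13|=2, |4-13|=9, |9-13|=4, |10-13|=3, |6-13|=7. 1 nearest: (11,B). Counts: {'B': 1}. Majority class: B.

B


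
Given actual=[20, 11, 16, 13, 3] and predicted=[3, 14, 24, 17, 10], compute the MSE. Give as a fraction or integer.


MSE = (1/5) * ((20-3)^2=289 + (11-14)^2=9 + (16-24)^2=64 + (13-17)^2=16 + (3-10)^2=49). Sum = 427. MSE = 427/5.

427/5


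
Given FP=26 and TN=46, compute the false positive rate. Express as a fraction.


FPR = FP / (FP + TN) = 26 / 72 = 13/36.

13/36


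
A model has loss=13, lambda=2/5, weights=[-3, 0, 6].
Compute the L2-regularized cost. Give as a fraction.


L2 sq norm = sum(w^2) = 45. J = 13 + 2/5 * 45 = 31.

31


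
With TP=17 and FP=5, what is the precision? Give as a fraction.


Precision = TP / (TP + FP) = 17 / 22 = 17/22.

17/22


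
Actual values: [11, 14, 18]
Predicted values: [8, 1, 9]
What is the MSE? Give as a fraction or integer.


MSE = (1/3) * ((11-8)^2=9 + (14-1)^2=169 + (18-9)^2=81). Sum = 259. MSE = 259/3.

259/3


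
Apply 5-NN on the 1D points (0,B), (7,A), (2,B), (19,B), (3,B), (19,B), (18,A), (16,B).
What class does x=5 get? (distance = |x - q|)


Distances: |0-5|=5, |7-5|=2, |2-5|=3, |19-5|=14, |3-5|=2, |19-5|=14, |18-5|=13, |16-5|=11. 5 nearest: (7,A), (3,B), (2,B), (0,B), (16,B). Counts: {'A': 1, 'B': 4}. Majority class: B.

B


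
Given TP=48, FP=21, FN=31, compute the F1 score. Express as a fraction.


Precision = 48/69 = 16/23. Recall = 48/79 = 48/79. F1 = 2*P*R/(P+R) = 24/37.

24/37


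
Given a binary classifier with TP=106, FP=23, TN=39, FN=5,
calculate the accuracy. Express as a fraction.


Accuracy = (TP + TN) / (TP + TN + FP + FN) = (106 + 39) / 173 = 145/173.

145/173


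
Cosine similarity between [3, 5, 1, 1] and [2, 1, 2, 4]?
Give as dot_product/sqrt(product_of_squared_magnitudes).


dot = 17. |a|^2 = 36, |b|^2 = 25. cos = 17/sqrt(900).

17/sqrt(900)


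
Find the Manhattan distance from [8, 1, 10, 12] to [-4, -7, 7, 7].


d = sum of absolute differences: |8--4|=12 + |1--7|=8 + |10-7|=3 + |12-7|=5 = 28.

28


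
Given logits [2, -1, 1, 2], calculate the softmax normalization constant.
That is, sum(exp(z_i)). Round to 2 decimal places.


Denom = e^2=7.3891 + e^-1=0.3679 + e^1=2.7183 + e^2=7.3891. Sum = 17.8644, which rounds to 17.86.

17.86


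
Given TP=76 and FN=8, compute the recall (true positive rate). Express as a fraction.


Recall = TP / (TP + FN) = 76 / 84 = 19/21.

19/21


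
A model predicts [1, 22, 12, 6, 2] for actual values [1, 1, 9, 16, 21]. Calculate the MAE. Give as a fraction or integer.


MAE = (1/5) * (|1-1|=0 + |1-22|=21 + |9-12|=3 + |16-6|=10 + |21-2|=19). Sum = 53. MAE = 53/5.

53/5


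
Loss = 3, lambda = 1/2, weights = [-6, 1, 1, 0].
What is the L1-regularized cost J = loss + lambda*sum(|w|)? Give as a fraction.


L1 norm = sum(|w|) = 8. J = 3 + 1/2 * 8 = 7.

7


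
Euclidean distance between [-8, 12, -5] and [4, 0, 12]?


d = sqrt(sum of squared differences). (-8-4)^2=144, (12-0)^2=144, (-5-12)^2=289. Sum = 577.

sqrt(577)


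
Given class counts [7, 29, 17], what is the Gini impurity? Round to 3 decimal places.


Total = 53. Proportions: 7/53, 29/53, 17/53. sum(p_i^2) = 0.4197. Gini = 1 - 0.4197 = 0.5803, which rounds to 0.580.

0.580


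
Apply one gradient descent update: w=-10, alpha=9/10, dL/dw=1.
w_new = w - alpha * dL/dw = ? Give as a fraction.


w_new = -10 - 9/10 * 1 = -10 - 9/10 = -109/10.

-109/10


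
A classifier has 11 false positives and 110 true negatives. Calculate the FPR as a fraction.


FPR = FP / (FP + TN) = 11 / 121 = 1/11.

1/11


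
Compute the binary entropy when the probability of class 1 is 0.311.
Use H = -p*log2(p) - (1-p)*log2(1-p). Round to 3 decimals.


H = -0.311*log2(0.311) - 0.689*log2(0.689) = 0.894.

0.894


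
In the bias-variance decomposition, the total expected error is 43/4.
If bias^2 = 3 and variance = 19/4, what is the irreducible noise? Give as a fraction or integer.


Total error = bias^2 + variance + irreducible noise. So irreducible noise = 43/4 - 3 - 19/4 = 3.

3


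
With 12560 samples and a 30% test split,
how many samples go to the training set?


Test set = 12560 * 30% = 3768. Training set = 12560 - 3768 = 8792.

8792


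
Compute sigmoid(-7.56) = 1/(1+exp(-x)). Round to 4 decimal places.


sigma(-7.56) = 1/(1+e^(7.56)) = 1/(1+1919.845513) = 1/1920.845513 = 0.0005.

0.0005


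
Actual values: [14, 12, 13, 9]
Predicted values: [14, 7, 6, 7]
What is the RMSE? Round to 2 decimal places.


MSE = 19.5000. RMSE = sqrt(19.5000) = 4.42.

4.42


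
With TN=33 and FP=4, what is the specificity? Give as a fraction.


Specificity = TN / (TN + FP) = 33 / 37 = 33/37.

33/37
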